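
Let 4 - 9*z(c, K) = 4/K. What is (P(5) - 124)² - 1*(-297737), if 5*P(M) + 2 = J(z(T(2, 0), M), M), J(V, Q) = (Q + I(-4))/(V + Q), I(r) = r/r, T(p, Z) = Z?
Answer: 454711302849/1452025 ≈ 3.1316e+5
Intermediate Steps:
I(r) = 1
z(c, K) = 4/9 - 4/(9*K)
J(V, Q) = (1 + Q)/(Q + V) (J(V, Q) = (Q + 1)/(V + Q) = (1 + Q)/(Q + V))
P(M) = -⅖ + (1 + M)/(5*(M + 4*(-1 + M)/(9*M))) (P(M) = -⅖ + ((1 + M)/(M + 4*(-1 + M)/(9*M)))/5 = -⅖ + (1 + M)/(5*(M + 4*(-1 + M)/(9*M))))
(P(5) - 124)² - 1*(-297737) = ((8 + 5 - 9*5²)/(5*(-4 + 4*5 + 9*5²)) - 124)² - 1*(-297737) = ((8 + 5 - 9*25)/(5*(-4 + 20 + 9*25)) - 124)² + 297737 = ((8 + 5 - 225)/(5*(-4 + 20 + 225)) - 124)² + 297737 = ((⅕)*(-212)/241 - 124)² + 297737 = ((⅕)*(1/241)*(-212) - 124)² + 297737 = (-212/1205 - 124)² + 297737 = (-149632/1205)² + 297737 = 22389735424/1452025 + 297737 = 454711302849/1452025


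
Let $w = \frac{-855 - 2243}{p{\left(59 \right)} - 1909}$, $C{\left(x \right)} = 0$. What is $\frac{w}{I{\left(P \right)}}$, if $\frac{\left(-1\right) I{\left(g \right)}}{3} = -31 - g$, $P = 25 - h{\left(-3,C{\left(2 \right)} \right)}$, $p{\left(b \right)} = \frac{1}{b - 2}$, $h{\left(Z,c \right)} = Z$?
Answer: $\frac{29431}{3209954} \approx 0.0091687$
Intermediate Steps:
$p{\left(b \right)} = \frac{1}{-2 + b}$
$P = 28$ ($P = 25 - -3 = 25 + 3 = 28$)
$w = \frac{88293}{54406}$ ($w = \frac{-855 - 2243}{\frac{1}{-2 + 59} - 1909} = - \frac{3098}{\frac{1}{57} - 1909} = - \frac{3098}{- \frac{108812}{57}} = \left(-3098\right) \left(- \frac{57}{108812}\right) = \frac{88293}{54406} \approx 1.6229$)
$I{\left(g \right)} = 93 + 3 g$ ($I{\left(g \right)} = - 3 \left(-31 - g\right) = 93 + 3 g$)
$\frac{w}{I{\left(P \right)}} = \frac{88293}{54406 \left(93 + 3 \cdot 28\right)} = \frac{88293}{54406 \left(93 + 84\right)} = \frac{88293}{54406 \cdot 177} = \frac{88293}{54406} \cdot \frac{1}{177} = \frac{29431}{3209954}$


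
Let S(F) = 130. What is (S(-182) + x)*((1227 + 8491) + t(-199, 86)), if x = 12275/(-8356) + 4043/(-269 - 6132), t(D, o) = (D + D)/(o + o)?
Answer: 5715926118555653/4599861016 ≈ 1.2426e+6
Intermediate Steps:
t(D, o) = D/o (t(D, o) = (2*D)/((2*o)) = (2*D)*(1/(2*o)) = D/o)
x = -112355583/53486756 (x = 12275*(-1/8356) + 4043/(-6401) = -12275/8356 + 4043*(-1/6401) = -12275/8356 - 4043/6401 = -112355583/53486756 ≈ -2.1006)
(S(-182) + x)*((1227 + 8491) + t(-199, 86)) = (130 - 112355583/53486756)*((1227 + 8491) - 199/86) = 6840922697*(9718 - 199*1/86)/53486756 = 6840922697*(9718 - 199/86)/53486756 = (6840922697/53486756)*(835549/86) = 5715926118555653/4599861016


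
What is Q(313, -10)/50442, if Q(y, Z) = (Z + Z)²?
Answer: 200/25221 ≈ 0.0079299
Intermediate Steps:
Q(y, Z) = 4*Z² (Q(y, Z) = (2*Z)² = 4*Z²)
Q(313, -10)/50442 = (4*(-10)²)/50442 = (4*100)*(1/50442) = 400*(1/50442) = 200/25221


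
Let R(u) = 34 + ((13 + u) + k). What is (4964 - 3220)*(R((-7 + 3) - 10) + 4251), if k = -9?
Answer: 7455600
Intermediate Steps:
R(u) = 38 + u (R(u) = 34 + ((13 + u) - 9) = 34 + (4 + u) = 38 + u)
(4964 - 3220)*(R((-7 + 3) - 10) + 4251) = (4964 - 3220)*((38 + ((-7 + 3) - 10)) + 4251) = 1744*((38 + (-4 - 10)) + 4251) = 1744*((38 - 14) + 4251) = 1744*(24 + 4251) = 1744*4275 = 7455600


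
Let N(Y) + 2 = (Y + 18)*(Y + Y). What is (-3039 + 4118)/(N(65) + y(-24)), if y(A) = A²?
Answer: 1079/11364 ≈ 0.094949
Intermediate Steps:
N(Y) = -2 + 2*Y*(18 + Y) (N(Y) = -2 + (Y + 18)*(Y + Y) = -2 + (18 + Y)*(2*Y) = -2 + 2*Y*(18 + Y))
(-3039 + 4118)/(N(65) + y(-24)) = (-3039 + 4118)/((-2 + 2*65² + 36*65) + (-24)²) = 1079/((-2 + 2*4225 + 2340) + 576) = 1079/((-2 + 8450 + 2340) + 576) = 1079/(10788 + 576) = 1079/11364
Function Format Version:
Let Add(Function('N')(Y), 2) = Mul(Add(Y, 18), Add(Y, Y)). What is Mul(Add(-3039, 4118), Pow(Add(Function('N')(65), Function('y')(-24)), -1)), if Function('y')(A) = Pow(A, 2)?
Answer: Rational(1079, 11364) ≈ 0.094949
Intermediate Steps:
Function('N')(Y) = Add(-2, Mul(2, Y, Add(18, Y))) (Function('N')(Y) = Add(-2, Mul(Add(Y, 18), Add(Y, Y))) = Add(-2, Mul(Add(18, Y), Mul(2, Y))) = Add(-2, Mul(2, Y, Add(18, Y))))
Mul(Add(-3039, 4118), Pow(Add(Function('N')(65), Function('y')(-24)), -1)) = Mul(Add(-3039, 4118), Pow(Add(Add(-2, Mul(2, Pow(65, 2)), Mul(36, 65)), Pow(-24, 2)), -1)) = Mul(1079, Pow(Add(Add(-2, Mul(2, 4225), 2340), 576), -1)) = Mul(1079, Pow(Add(Add(-2, 8450, 2340), 576), -1)) = Mul(1079, Pow(Add(10788, 576), -1)) = Mul(1079, Pow(11364, -1)) = Mul(1079, Rational(1, 11364)) = Rational(1079, 11364)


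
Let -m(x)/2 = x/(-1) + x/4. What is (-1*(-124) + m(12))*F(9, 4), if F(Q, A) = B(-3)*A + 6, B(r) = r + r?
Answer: -2556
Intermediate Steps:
B(r) = 2*r
m(x) = 3*x/2 (m(x) = -2*(x/(-1) + x/4) = -2*(x*(-1) + x*(1/4)) = -2*(-x + x/4) = -(-3)*x/2 = 3*x/2)
F(Q, A) = 6 - 6*A (F(Q, A) = (2*(-3))*A + 6 = -6*A + 6 = 6 - 6*A)
(-1*(-124) + m(12))*F(9, 4) = (-1*(-124) + (3/2)*12)*(6 - 6*4) = (124 + 18)*(6 - 24) = 142*(-18) = -2556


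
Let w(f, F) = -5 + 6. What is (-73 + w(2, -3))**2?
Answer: 5184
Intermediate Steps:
w(f, F) = 1
(-73 + w(2, -3))**2 = (-73 + 1)**2 = (-72)**2 = 5184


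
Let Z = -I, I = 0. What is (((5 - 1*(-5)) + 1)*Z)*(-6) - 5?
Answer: -5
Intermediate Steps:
Z = 0 (Z = -1*0 = 0)
(((5 - 1*(-5)) + 1)*Z)*(-6) - 5 = (((5 - 1*(-5)) + 1)*0)*(-6) - 5 = (((5 + 5) + 1)*0)*(-6) - 5 = ((10 + 1)*0)*(-6) - 5 = (11*0)*(-6) - 5 = 0*(-6) - 5 = 0 - 5 = -5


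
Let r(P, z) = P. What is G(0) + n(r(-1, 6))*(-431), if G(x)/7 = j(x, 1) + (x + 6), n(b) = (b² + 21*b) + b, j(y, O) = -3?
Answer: 9072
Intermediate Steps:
n(b) = b² + 22*b
G(x) = 21 + 7*x (G(x) = 7*(-3 + (x + 6)) = 7*(-3 + (6 + x)) = 7*(3 + x) = 21 + 7*x)
G(0) + n(r(-1, 6))*(-431) = (21 + 7*0) - (22 - 1)*(-431) = (21 + 0) - 1*21*(-431) = 21 - 21*(-431) = 21 + 9051 = 9072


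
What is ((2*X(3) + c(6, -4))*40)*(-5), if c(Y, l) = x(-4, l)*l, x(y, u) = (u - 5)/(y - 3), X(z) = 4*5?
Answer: -48800/7 ≈ -6971.4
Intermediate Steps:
X(z) = 20
x(y, u) = (-5 + u)/(-3 + y)
c(Y, l) = l*(5/7 - l/7) (c(Y, l) = ((-5 + l)/(-3 - 4))*l = ((-5 + l)/(-7))*l = (-(-5 + l)/7)*l = (5/7 - l/7)*l = l*(5/7 - l/7))
((2*X(3) + c(6, -4))*40)*(-5) = ((2*20 + (⅐)*(-4)*(5 - 1*(-4)))*40)*(-5) = ((40 + (⅐)*(-4)*(5 + 4))*40)*(-5) = ((40 + (⅐)*(-4)*9)*40)*(-5) = ((40 - 36/7)*40)*(-5) = ((244/7)*40)*(-5) = (9760/7)*(-5) = -48800/7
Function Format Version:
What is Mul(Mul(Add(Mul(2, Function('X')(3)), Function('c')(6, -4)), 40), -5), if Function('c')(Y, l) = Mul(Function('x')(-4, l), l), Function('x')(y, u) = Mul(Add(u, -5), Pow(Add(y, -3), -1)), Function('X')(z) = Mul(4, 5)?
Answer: Rational(-48800, 7) ≈ -6971.4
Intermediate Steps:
Function('X')(z) = 20
Function('x')(y, u) = Mul(Pow(Add(-3, y), -1), Add(-5, u)) (Function('x')(y, u) = Mul(Add(-5, u), Pow(Add(-3, y), -1)) = Mul(Pow(Add(-3, y), -1), Add(-5, u)))
Function('c')(Y, l) = Mul(l, Add(Rational(5, 7), Mul(Rational(-1, 7), l))) (Function('c')(Y, l) = Mul(Mul(Pow(Add(-3, -4), -1), Add(-5, l)), l) = Mul(Mul(Pow(-7, -1), Add(-5, l)), l) = Mul(Mul(Rational(-1, 7), Add(-5, l)), l) = Mul(Add(Rational(5, 7), Mul(Rational(-1, 7), l)), l) = Mul(l, Add(Rational(5, 7), Mul(Rational(-1, 7), l))))
Mul(Mul(Add(Mul(2, Function('X')(3)), Function('c')(6, -4)), 40), -5) = Mul(Mul(Add(Mul(2, 20), Mul(Rational(1, 7), -4, Add(5, Mul(-1, -4)))), 40), -5) = Mul(Mul(Add(40, Mul(Rational(1, 7), -4, Add(5, 4))), 40), -5) = Mul(Mul(Add(40, Mul(Rational(1, 7), -4, 9)), 40), -5) = Mul(Mul(Add(40, Rational(-36, 7)), 40), -5) = Mul(Mul(Rational(244, 7), 40), -5) = Mul(Rational(9760, 7), -5) = Rational(-48800, 7)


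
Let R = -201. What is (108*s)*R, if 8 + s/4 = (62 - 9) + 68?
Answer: -9812016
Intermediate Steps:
s = 452 (s = -32 + 4*((62 - 9) + 68) = -32 + 4*(53 + 68) = -32 + 4*121 = -32 + 484 = 452)
(108*s)*R = (108*452)*(-201) = 48816*(-201) = -9812016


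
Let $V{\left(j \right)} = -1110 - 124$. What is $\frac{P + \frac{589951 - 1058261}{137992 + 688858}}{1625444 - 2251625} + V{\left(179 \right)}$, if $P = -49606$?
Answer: $- \frac{21295735282183}{17258591995} \approx -1233.9$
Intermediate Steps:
$V{\left(j \right)} = -1234$
$\frac{P + \frac{589951 - 1058261}{137992 + 688858}}{1625444 - 2251625} + V{\left(179 \right)} = \frac{-49606 + \frac{589951 - 1058261}{137992 + 688858}}{1625444 - 2251625} - 1234 = \frac{-49606 - \frac{468310}{826850}}{-626181} - 1234 = \left(-49606 - \frac{46831}{82685}\right) \left(- \frac{1}{626181}\right) - 1234 = \left(- \frac{4101718941}{82685}\right) \left(- \frac{1}{626181}\right) - 1234 = \frac{1367239647}{17258591995} - 1234 = - \frac{21295735282183}{17258591995}$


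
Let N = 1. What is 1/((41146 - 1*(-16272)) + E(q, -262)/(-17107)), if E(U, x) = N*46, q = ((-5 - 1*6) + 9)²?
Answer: 17107/982249680 ≈ 1.7416e-5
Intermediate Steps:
q = 4 (q = ((-5 - 6) + 9)² = (-11 + 9)² = (-2)² = 4)
E(U, x) = 46 (E(U, x) = 1*46 = 46)
1/((41146 - 1*(-16272)) + E(q, -262)/(-17107)) = 1/((41146 - 1*(-16272)) + 46/(-17107)) = 1/((41146 + 16272) + 46*(-1/17107)) = 1/(57418 - 46/17107) = 1/(982249680/17107) = 17107/982249680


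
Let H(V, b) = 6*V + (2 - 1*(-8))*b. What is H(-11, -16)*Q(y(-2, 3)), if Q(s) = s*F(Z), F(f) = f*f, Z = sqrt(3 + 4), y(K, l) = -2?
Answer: 3164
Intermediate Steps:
Z = sqrt(7) ≈ 2.6458
F(f) = f**2
Q(s) = 7*s (Q(s) = s*(sqrt(7))**2 = s*7 = 7*s)
H(V, b) = 6*V + 10*b (H(V, b) = 6*V + (2 + 8)*b = 6*V + 10*b)
H(-11, -16)*Q(y(-2, 3)) = (6*(-11) + 10*(-16))*(7*(-2)) = (-66 - 160)*(-14) = -226*(-14) = 3164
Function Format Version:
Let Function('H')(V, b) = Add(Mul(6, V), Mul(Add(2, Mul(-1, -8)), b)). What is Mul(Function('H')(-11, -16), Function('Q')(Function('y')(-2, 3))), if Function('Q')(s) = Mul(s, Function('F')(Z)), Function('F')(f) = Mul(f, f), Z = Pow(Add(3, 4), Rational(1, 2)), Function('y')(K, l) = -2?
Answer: 3164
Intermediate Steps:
Z = Pow(7, Rational(1, 2)) ≈ 2.6458
Function('F')(f) = Pow(f, 2)
Function('Q')(s) = Mul(7, s) (Function('Q')(s) = Mul(s, Pow(Pow(7, Rational(1, 2)), 2)) = Mul(s, 7) = Mul(7, s))
Function('H')(V, b) = Add(Mul(6, V), Mul(10, b)) (Function('H')(V, b) = Add(Mul(6, V), Mul(Add(2, 8), b)) = Add(Mul(6, V), Mul(10, b)))
Mul(Function('H')(-11, -16), Function('Q')(Function('y')(-2, 3))) = Mul(Add(Mul(6, -11), Mul(10, -16)), Mul(7, -2)) = Mul(Add(-66, -160), -14) = Mul(-226, -14) = 3164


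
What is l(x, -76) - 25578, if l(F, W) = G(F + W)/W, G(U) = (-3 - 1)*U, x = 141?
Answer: -485917/19 ≈ -25575.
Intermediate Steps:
G(U) = -4*U
l(F, W) = (-4*F - 4*W)/W (l(F, W) = (-4*(F + W))/W = (-4*F - 4*W)/W)
l(x, -76) - 25578 = (-4 - 4*141/(-76)) - 25578 = (-4 - 4*141*(-1/76)) - 25578 = (-4 + 141/19) - 25578 = 65/19 - 25578 = -485917/19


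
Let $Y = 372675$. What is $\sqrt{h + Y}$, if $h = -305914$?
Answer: $\sqrt{66761} \approx 258.38$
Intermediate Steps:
$\sqrt{h + Y} = \sqrt{-305914 + 372675} = \sqrt{66761}$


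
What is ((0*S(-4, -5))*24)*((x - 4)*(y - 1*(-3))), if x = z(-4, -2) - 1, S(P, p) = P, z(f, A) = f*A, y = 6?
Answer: 0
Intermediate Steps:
z(f, A) = A*f
x = 7 (x = -2*(-4) - 1 = 8 - 1 = 7)
((0*S(-4, -5))*24)*((x - 4)*(y - 1*(-3))) = ((0*(-4))*24)*((7 - 4)*(6 - 1*(-3))) = (0*24)*(3*(6 + 3)) = 0*(3*9) = 0*27 = 0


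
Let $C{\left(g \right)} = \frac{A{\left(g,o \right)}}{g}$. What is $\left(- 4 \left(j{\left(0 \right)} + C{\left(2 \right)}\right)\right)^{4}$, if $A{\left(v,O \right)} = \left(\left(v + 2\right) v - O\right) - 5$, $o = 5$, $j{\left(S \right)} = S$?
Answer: $256$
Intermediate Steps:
$A{\left(v,O \right)} = -5 - O + v \left(2 + v\right)$ ($A{\left(v,O \right)} = \left(\left(2 + v\right) v - O\right) - 5 = \left(v \left(2 + v\right) - O\right) - 5 = \left(- O + v \left(2 + v\right)\right) - 5 = -5 - O + v \left(2 + v\right)$)
$C{\left(g \right)} = \frac{-10 + g^{2} + 2 g}{g}$ ($C{\left(g \right)} = \frac{-5 + g^{2} - 5 + 2 g}{g} = \frac{-10 + g^{2} + 2 g}{g}$)
$\left(- 4 \left(j{\left(0 \right)} + C{\left(2 \right)}\right)\right)^{4} = \left(- 4 \left(0 + \left(2 + 2 - \frac{10}{2}\right)\right)\right)^{4} = \left(- 4 \left(0 + \left(2 + 2 - 5\right)\right)\right)^{4} = \left(- 4 \left(0 - 1\right)\right)^{4} = \left(\left(-4\right) \left(-1\right)\right)^{4} = 4^{4} = 256$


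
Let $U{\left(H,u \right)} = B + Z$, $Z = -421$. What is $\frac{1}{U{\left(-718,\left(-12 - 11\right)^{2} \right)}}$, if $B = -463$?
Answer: $- \frac{1}{884} \approx -0.0011312$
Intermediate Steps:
$U{\left(H,u \right)} = -884$ ($U{\left(H,u \right)} = -463 - 421 = -884$)
$\frac{1}{U{\left(-718,\left(-12 - 11\right)^{2} \right)}} = \frac{1}{-884} = - \frac{1}{884}$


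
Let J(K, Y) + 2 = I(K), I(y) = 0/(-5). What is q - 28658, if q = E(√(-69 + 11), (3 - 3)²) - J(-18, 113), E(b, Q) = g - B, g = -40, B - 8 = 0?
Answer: -28704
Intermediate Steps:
B = 8 (B = 8 + 0 = 8)
I(y) = 0 (I(y) = 0*(-⅕) = 0)
J(K, Y) = -2 (J(K, Y) = -2 + 0 = -2)
E(b, Q) = -48 (E(b, Q) = -40 - 1*8 = -40 - 8 = -48)
q = -46 (q = -48 - 1*(-2) = -48 + 2 = -46)
q - 28658 = -46 - 28658 = -28704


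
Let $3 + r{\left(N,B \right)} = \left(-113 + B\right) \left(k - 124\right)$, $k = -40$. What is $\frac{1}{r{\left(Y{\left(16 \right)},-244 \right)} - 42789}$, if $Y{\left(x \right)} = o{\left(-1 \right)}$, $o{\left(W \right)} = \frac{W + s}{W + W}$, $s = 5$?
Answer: $\frac{1}{15756} \approx 6.3468 \cdot 10^{-5}$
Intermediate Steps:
$o{\left(W \right)} = \frac{5 + W}{2 W}$ ($o{\left(W \right)} = \frac{W + 5}{W + W} = \frac{5 + W}{2 W}$)
$Y{\left(x \right)} = -2$ ($Y{\left(x \right)} = \frac{5 - 1}{2 \left(-1\right)} = \frac{1}{2} \left(-1\right) 4 = -2$)
$r{\left(N,B \right)} = 18529 - 164 B$ ($r{\left(N,B \right)} = -3 + \left(-113 + B\right) \left(-40 - 124\right) = -3 + \left(-113 + B\right) \left(-164\right) = -3 - \left(-18532 + 164 B\right) = 18529 - 164 B$)
$\frac{1}{r{\left(Y{\left(16 \right)},-244 \right)} - 42789} = \frac{1}{\left(18529 - -40016\right) - 42789} = \frac{1}{\left(18529 + 40016\right) - 42789} = \frac{1}{58545 - 42789} = \frac{1}{15756}$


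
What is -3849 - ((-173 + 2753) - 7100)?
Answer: 671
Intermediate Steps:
-3849 - ((-173 + 2753) - 7100) = -3849 - (2580 - 7100) = -3849 - 1*(-4520) = -3849 + 4520 = 671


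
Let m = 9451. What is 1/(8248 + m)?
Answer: 1/17699 ≈ 5.6500e-5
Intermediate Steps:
1/(8248 + m) = 1/(8248 + 9451) = 1/17699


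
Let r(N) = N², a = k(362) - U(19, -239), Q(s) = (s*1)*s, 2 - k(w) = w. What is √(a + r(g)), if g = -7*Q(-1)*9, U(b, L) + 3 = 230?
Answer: √3382 ≈ 58.155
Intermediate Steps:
k(w) = 2 - w
U(b, L) = 227 (U(b, L) = -3 + 230 = 227)
Q(s) = s² (Q(s) = s*s = s²)
g = -63 (g = -7*(-1)²*9 = -7*1*9 = -7*9 = -63)
a = -587 (a = (2 - 1*362) - 1*227 = (2 - 362) - 227 = -360 - 227 = -587)
√(a + r(g)) = √(-587 + (-63)²) = √(-587 + 3969) = √3382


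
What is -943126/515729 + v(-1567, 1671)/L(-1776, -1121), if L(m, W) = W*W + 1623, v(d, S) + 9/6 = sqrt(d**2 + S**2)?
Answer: -139612031395/76343909936 + sqrt(5247730)/1258264 ≈ -1.8269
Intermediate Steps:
v(d, S) = -3/2 + sqrt(S**2 + d**2) (v(d, S) = -3/2 + sqrt(d**2 + S**2) = -3/2 + sqrt(S**2 + d**2))
L(m, W) = 1623 + W**2 (L(m, W) = W**2 + 1623 = 1623 + W**2)
-943126/515729 + v(-1567, 1671)/L(-1776, -1121) = -943126/515729 + (-3/2 + sqrt(1671**2 + (-1567)**2))/(1623 + (-1121)**2) = -943126*1/515729 + (-3/2 + sqrt(2792241 + 2455489))/(1623 + 1256641) = -55478/30337 + (-3/2 + sqrt(5247730))/1258264 = -55478/30337 + (-3/2 + sqrt(5247730))*(1/1258264) = -55478/30337 + (-3/2516528 + sqrt(5247730)/1258264) = -139612031395/76343909936 + sqrt(5247730)/1258264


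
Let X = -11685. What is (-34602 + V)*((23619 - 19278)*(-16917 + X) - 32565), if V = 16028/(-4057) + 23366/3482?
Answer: 30350819393238329877/7063237 ≈ 4.2970e+12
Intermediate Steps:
V = 19493183/7063237 (V = 16028*(-1/4057) + 23366*(1/3482) = -16028/4057 + 11683/1741 = 19493183/7063237 ≈ 2.7598)
(-34602 + V)*((23619 - 19278)*(-16917 + X) - 32565) = (-34602 + 19493183/7063237)*((23619 - 19278)*(-16917 - 11685) - 32565) = -244382633491*(4341*(-28602) - 32565)/7063237 = -244382633491*(-124161282 - 32565)/7063237 = -244382633491/7063237*(-124193847) = 30350819393238329877/7063237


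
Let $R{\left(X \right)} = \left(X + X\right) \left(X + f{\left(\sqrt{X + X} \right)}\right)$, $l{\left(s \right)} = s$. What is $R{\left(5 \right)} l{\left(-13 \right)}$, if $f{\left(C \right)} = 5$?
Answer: $-1300$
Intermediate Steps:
$R{\left(X \right)} = 2 X \left(5 + X\right)$ ($R{\left(X \right)} = \left(X + X\right) \left(X + 5\right) = 2 X \left(5 + X\right)$)
$R{\left(5 \right)} l{\left(-13 \right)} = 2 \cdot 5 \left(5 + 5\right) \left(-13\right) = 2 \cdot 5 \cdot 10 \left(-13\right) = 100 \left(-13\right) = -1300$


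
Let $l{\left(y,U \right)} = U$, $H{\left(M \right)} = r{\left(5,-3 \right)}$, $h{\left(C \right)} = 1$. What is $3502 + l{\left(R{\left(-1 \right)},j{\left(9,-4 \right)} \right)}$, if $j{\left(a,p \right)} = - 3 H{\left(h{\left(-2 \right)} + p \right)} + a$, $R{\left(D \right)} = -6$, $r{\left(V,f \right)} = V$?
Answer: $3496$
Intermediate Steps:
$H{\left(M \right)} = 5$
$j{\left(a,p \right)} = -15 + a$ ($j{\left(a,p \right)} = \left(-3\right) 5 + a = -15 + a$)
$3502 + l{\left(R{\left(-1 \right)},j{\left(9,-4 \right)} \right)} = 3502 + \left(-15 + 9\right) = 3502 - 6 = 3496$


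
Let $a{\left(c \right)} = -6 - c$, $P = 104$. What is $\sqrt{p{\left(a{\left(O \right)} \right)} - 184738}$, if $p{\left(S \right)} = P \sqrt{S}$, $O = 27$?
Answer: $\sqrt{-184738 + 104 i \sqrt{33}} \approx 0.695 + 429.81 i$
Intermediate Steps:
$p{\left(S \right)} = 104 \sqrt{S}$
$\sqrt{p{\left(a{\left(O \right)} \right)} - 184738} = \sqrt{104 \sqrt{-6 - 27} - 184738} = \sqrt{104 \sqrt{-33} - 184738} = \sqrt{104 i \sqrt{33} - 184738} = \sqrt{-184738 + 104 i \sqrt{33}}$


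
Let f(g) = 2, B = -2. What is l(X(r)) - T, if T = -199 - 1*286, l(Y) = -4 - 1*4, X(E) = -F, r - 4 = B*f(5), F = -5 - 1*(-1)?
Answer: 477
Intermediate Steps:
F = -4 (F = -5 + 1 = -4)
r = 0 (r = 4 - 2*2 = 4 - 4 = 0)
X(E) = 4 (X(E) = -1*(-4) = 4)
l(Y) = -8 (l(Y) = -4 - 4 = -8)
T = -485 (T = -199 - 286 = -485)
l(X(r)) - T = -8 - 1*(-485) = -8 + 485 = 477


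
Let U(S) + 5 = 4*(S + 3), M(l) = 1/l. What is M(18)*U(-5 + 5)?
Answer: 7/18 ≈ 0.38889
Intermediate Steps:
U(S) = 7 + 4*S (U(S) = -5 + 4*(S + 3) = -5 + 4*(3 + S) = -5 + (12 + 4*S) = 7 + 4*S)
M(18)*U(-5 + 5) = (7 + 4*(-5 + 5))/18 = (7 + 4*0)/18 = (7 + 0)/18 = (1/18)*7 = 7/18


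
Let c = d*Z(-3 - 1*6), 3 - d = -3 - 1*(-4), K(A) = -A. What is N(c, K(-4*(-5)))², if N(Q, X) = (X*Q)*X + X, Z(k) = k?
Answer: 52128400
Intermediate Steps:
d = 2 (d = 3 - (-3 - 1*(-4)) = 3 - (-3 + 4) = 3 - 1*1 = 3 - 1 = 2)
c = -18 (c = 2*(-3 - 1*6) = 2*(-3 - 6) = 2*(-9) = -18)
N(Q, X) = X + Q*X² (N(Q, X) = (Q*X)*X + X = Q*X² + X = X + Q*X²)
N(c, K(-4*(-5)))² = ((-(-4)*(-5))*(1 - (-18)*(-4*(-5))))² = ((-1*20)*(1 - (-18)*20))² = (-20*(1 - 18*(-20)))² = (-20*(1 + 360))² = (-20*361)² = (-7220)² = 52128400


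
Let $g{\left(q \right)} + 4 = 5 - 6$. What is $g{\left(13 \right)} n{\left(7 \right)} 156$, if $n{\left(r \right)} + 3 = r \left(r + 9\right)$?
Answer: $-85020$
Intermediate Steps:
$n{\left(r \right)} = -3 + r \left(9 + r\right)$ ($n{\left(r \right)} = -3 + r \left(r + 9\right) = -3 + r \left(9 + r\right)$)
$g{\left(q \right)} = -5$ ($g{\left(q \right)} = -4 + \left(5 - 6\right) = -4 - 1 = -5$)
$g{\left(13 \right)} n{\left(7 \right)} 156 = - 5 \left(-3 + 7^{2} + 9 \cdot 7\right) 156 = - 5 \left(-3 + 49 + 63\right) 156 = \left(-5\right) 109 \cdot 156 = \left(-545\right) 156 = -85020$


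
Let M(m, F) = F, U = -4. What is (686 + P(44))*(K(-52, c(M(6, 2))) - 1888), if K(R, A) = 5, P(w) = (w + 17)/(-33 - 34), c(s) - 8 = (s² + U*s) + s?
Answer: -86431583/67 ≈ -1.2900e+6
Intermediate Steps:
c(s) = 8 + s² - 3*s (c(s) = 8 + ((s² - 4*s) + s) = 8 + (s² - 3*s) = 8 + s² - 3*s)
P(w) = -17/67 - w/67 (P(w) = (17 + w)/(-67) = (17 + w)*(-1/67) = -17/67 - w/67)
(686 + P(44))*(K(-52, c(M(6, 2))) - 1888) = (686 + (-17/67 - 1/67*44))*(5 - 1888) = (686 + (-17/67 - 44/67))*(-1883) = (686 - 61/67)*(-1883) = (45901/67)*(-1883) = -86431583/67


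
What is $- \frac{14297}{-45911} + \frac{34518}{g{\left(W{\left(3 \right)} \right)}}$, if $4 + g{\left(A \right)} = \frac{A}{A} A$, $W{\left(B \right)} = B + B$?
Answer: $\frac{792392246}{45911} \approx 17259.0$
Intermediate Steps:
$W{\left(B \right)} = 2 B$
$g{\left(A \right)} = -4 + A$ ($g{\left(A \right)} = -4 + \frac{A}{A} A = -4 + 1 A = -4 + A$)
$- \frac{14297}{-45911} + \frac{34518}{g{\left(W{\left(3 \right)} \right)}} = - \frac{14297}{-45911} + \frac{34518}{-4 + 2 \cdot 3} = \left(-14297\right) \left(- \frac{1}{45911}\right) + \frac{34518}{-4 + 6} = \frac{14297}{45911} + \frac{34518}{2} = \frac{14297}{45911} + 34518 \cdot \frac{1}{2} = \frac{14297}{45911} + 17259 = \frac{792392246}{45911}$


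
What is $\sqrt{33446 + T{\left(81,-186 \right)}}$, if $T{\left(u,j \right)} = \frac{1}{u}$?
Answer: $\frac{\sqrt{2709127}}{9} \approx 182.88$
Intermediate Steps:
$\sqrt{33446 + T{\left(81,-186 \right)}} = \sqrt{33446 + \frac{1}{81}} = \sqrt{\frac{2709127}{81}} = \frac{\sqrt{2709127}}{9}$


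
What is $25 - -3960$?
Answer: $3985$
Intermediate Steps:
$25 - -3960 = 25 + 3960 = 3985$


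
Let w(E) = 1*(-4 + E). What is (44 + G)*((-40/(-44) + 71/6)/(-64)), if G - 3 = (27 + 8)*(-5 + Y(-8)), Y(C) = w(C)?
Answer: 115217/1056 ≈ 109.11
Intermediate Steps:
w(E) = -4 + E
Y(C) = -4 + C
G = -592 (G = 3 + (27 + 8)*(-5 + (-4 - 8)) = 3 + 35*(-5 - 12) = 3 + 35*(-17) = 3 - 595 = -592)
(44 + G)*((-40/(-44) + 71/6)/(-64)) = (44 - 592)*((-40/(-44) + 71/6)/(-64)) = -548*(-40*(-1/44) + 71*(⅙))*(-1)/64 = -548*(10/11 + 71/6)*(-1)/64 = -230434*(-1)/(33*64) = -548*(-841/4224) = 115217/1056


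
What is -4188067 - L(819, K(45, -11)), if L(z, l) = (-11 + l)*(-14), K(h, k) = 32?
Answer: -4187773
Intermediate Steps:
L(z, l) = 154 - 14*l
-4188067 - L(819, K(45, -11)) = -4188067 - (154 - 14*32) = -4188067 - (154 - 448) = -4188067 - 1*(-294) = -4188067 + 294 = -4187773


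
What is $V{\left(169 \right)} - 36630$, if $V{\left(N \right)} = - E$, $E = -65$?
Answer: $-36565$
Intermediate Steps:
$V{\left(N \right)} = 65$ ($V{\left(N \right)} = \left(-1\right) \left(-65\right) = 65$)
$V{\left(169 \right)} - 36630 = 65 - 36630 = -36565$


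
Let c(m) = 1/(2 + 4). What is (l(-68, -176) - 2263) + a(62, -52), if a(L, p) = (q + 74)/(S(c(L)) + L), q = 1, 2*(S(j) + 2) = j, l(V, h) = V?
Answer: -1679751/721 ≈ -2329.8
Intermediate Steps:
c(m) = ⅙ (c(m) = 1/6 = ⅙)
S(j) = -2 + j/2
a(L, p) = 75/(-23/12 + L) (a(L, p) = (1 + 74)/((-2 + (½)*(⅙)) + L) = 75/((-2 + 1/12) + L) = 75/(-23/12 + L))
(l(-68, -176) - 2263) + a(62, -52) = (-68 - 2263) + 900/(-23 + 12*62) = -2331 + 900/(-23 + 744) = -2331 + 900/721 = -1679751/721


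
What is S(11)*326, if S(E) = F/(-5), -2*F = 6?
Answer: 978/5 ≈ 195.60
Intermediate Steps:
F = -3 (F = -½*6 = -3)
S(E) = ⅗ (S(E) = -3/(-5) = -3*(-⅕) = ⅗)
S(11)*326 = (⅗)*326 = 978/5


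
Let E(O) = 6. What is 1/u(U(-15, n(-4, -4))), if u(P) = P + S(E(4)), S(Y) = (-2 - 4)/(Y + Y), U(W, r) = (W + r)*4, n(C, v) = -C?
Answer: -2/89 ≈ -0.022472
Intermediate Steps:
U(W, r) = 4*W + 4*r
S(Y) = -3/Y (S(Y) = -6*1/(2*Y) = -3/Y)
u(P) = -½ + P (u(P) = P - 3/6 = P - 3*⅙ = P - ½ = -½ + P)
1/u(U(-15, n(-4, -4))) = 1/(-½ + (4*(-15) + 4*(-1*(-4)))) = 1/(-½ + (-60 + 4*4)) = 1/(-½ + (-60 + 16)) = 1/(-½ - 44) = 1/(-89/2) = -2/89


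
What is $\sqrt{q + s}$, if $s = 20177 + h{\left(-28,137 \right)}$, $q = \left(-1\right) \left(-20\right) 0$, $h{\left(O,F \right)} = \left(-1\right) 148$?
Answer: $\sqrt{20029} \approx 141.52$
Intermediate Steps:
$h{\left(O,F \right)} = -148$
$q = 0$ ($q = 20 \cdot 0 = 0$)
$s = 20029$ ($s = 20177 - 148 = 20029$)
$\sqrt{q + s} = \sqrt{0 + 20029} = \sqrt{20029}$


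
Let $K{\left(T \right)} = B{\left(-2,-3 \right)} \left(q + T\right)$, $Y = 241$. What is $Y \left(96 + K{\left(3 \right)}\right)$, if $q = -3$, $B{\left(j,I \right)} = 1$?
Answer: $23136$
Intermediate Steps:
$K{\left(T \right)} = -3 + T$ ($K{\left(T \right)} = 1 \left(-3 + T\right) = -3 + T$)
$Y \left(96 + K{\left(3 \right)}\right) = 241 \left(96 + \left(-3 + 3\right)\right) = 241 \left(96 + 0\right) = 241 \cdot 96 = 23136$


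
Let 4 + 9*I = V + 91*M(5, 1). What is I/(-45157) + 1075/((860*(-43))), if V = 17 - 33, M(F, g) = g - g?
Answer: -2028625/69903036 ≈ -0.029021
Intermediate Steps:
M(F, g) = 0
V = -16
I = -20/9 (I = -4/9 + (-16 + 91*0)/9 = -4/9 + (-16 + 0)/9 = -4/9 + (⅑)*(-16) = -4/9 - 16/9 = -20/9 ≈ -2.2222)
I/(-45157) + 1075/((860*(-43))) = -20/9/(-45157) + 1075/((860*(-43))) = -20/9*(-1/45157) + 1075/(-36980) = 20/406413 + 1075*(-1/36980) = 20/406413 - 5/172 = -2028625/69903036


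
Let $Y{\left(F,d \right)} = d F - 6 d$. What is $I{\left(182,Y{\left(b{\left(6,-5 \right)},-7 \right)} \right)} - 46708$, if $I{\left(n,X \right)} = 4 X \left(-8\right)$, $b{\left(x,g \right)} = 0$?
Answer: $-48052$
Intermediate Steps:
$Y{\left(F,d \right)} = - 6 d + F d$ ($Y{\left(F,d \right)} = F d - 6 d = - 6 d + F d$)
$I{\left(n,X \right)} = - 32 X$
$I{\left(182,Y{\left(b{\left(6,-5 \right)},-7 \right)} \right)} - 46708 = - 32 \left(- 7 \left(-6 + 0\right)\right) - 46708 = - 32 \left(\left(-7\right) \left(-6\right)\right) - 46708 = \left(-32\right) 42 - 46708 = -1344 - 46708 = -48052$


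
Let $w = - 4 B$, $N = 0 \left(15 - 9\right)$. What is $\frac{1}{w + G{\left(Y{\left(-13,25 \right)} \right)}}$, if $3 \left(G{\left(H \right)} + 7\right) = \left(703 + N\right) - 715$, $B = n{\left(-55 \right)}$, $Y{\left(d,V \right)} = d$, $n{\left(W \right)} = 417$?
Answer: $- \frac{1}{1679} \approx -0.00059559$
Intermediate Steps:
$B = 417$
$N = 0$ ($N = 0 \left(15 - 9\right) = 0 \cdot 6 = 0$)
$G{\left(H \right)} = -11$ ($G{\left(H \right)} = -7 + \frac{\left(703 + 0\right) - 715}{3} = -7 + \frac{703 - 715}{3} = -7 + \frac{1}{3} \left(-12\right) = -7 - 4 = -11$)
$w = -1668$ ($w = \left(-4\right) 417 = -1668$)
$\frac{1}{w + G{\left(Y{\left(-13,25 \right)} \right)}} = \frac{1}{-1668 - 11} = \frac{1}{-1679} = - \frac{1}{1679}$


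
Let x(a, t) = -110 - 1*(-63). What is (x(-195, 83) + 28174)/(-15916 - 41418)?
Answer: -28127/57334 ≈ -0.49058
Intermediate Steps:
x(a, t) = -47 (x(a, t) = -110 + 63 = -47)
(x(-195, 83) + 28174)/(-15916 - 41418) = (-47 + 28174)/(-15916 - 41418) = 28127/(-57334) = 28127*(-1/57334) = -28127/57334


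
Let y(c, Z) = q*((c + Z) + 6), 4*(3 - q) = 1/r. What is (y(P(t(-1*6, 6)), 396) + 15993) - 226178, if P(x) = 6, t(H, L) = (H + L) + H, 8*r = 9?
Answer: -627155/3 ≈ -2.0905e+5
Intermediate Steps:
r = 9/8 (r = (1/8)*9 = 9/8 ≈ 1.1250)
q = 25/9 (q = 3 - 1/(4*9/8) = 3 - 1/4*8/9 = 3 - 2/9 = 25/9 ≈ 2.7778)
t(H, L) = L + 2*H
y(c, Z) = 50/3 + 25*Z/9 + 25*c/9 (y(c, Z) = 25*((c + Z) + 6)/9 = 25*((Z + c) + 6)/9 = 25*(6 + Z + c)/9 = 50/3 + 25*Z/9 + 25*c/9)
(y(P(t(-1*6, 6)), 396) + 15993) - 226178 = ((50/3 + (25/9)*396 + (25/9)*6) + 15993) - 226178 = ((50/3 + 1100 + 50/3) + 15993) - 226178 = (3400/3 + 15993) - 226178 = 51379/3 - 226178 = -627155/3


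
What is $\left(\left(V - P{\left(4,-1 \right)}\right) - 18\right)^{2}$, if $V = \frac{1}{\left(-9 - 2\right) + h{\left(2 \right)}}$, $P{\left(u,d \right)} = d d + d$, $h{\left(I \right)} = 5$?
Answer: $\frac{11881}{36} \approx 330.03$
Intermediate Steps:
$P{\left(u,d \right)} = d + d^{2}$ ($P{\left(u,d \right)} = d^{2} + d = d + d^{2}$)
$V = - \frac{1}{6}$ ($V = \frac{1}{\left(-9 - 2\right) + 5} = \frac{1}{-11 + 5} = \frac{1}{-6} = - \frac{1}{6} \approx -0.16667$)
$\left(\left(V - P{\left(4,-1 \right)}\right) - 18\right)^{2} = \left(\left(- \frac{1}{6} - - (1 - 1)\right) - 18\right)^{2} = \left(\left(- \frac{1}{6} - \left(-1\right) 0\right) - 18\right)^{2} = \left(\left(- \frac{1}{6} - 0\right) - 18\right)^{2} = \left(\left(- \frac{1}{6} + 0\right) - 18\right)^{2} = \left(- \frac{1}{6} - 18\right)^{2} = \left(- \frac{109}{6}\right)^{2} = \frac{11881}{36}$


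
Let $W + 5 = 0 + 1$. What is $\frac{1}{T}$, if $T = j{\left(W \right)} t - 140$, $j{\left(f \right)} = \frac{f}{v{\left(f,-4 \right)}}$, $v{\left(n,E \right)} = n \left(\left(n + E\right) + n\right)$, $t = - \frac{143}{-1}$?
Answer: $- \frac{12}{1823} \approx -0.0065826$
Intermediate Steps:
$t = 143$ ($t = \left(-143\right) \left(-1\right) = 143$)
$W = -4$ ($W = -5 + \left(0 + 1\right) = -5 + 1 = -4$)
$v{\left(n,E \right)} = n \left(E + 2 n\right)$ ($v{\left(n,E \right)} = n \left(\left(E + n\right) + n\right) = n \left(E + 2 n\right)$)
$j{\left(f \right)} = \frac{1}{-4 + 2 f}$ ($j{\left(f \right)} = \frac{f}{f \left(-4 + 2 f\right)} = f \frac{1}{f \left(-4 + 2 f\right)} = \frac{1}{-4 + 2 f}$)
$T = - \frac{1823}{12}$ ($T = \frac{1}{2 \left(-2 - 4\right)} 143 - 140 = \frac{1}{2 \left(-6\right)} 143 - 140 = \frac{1}{2} \left(- \frac{1}{6}\right) 143 - 140 = \left(- \frac{1}{12}\right) 143 - 140 = - \frac{143}{12} - 140 = - \frac{1823}{12} \approx -151.92$)
$\frac{1}{T} = \frac{1}{- \frac{1823}{12}} = - \frac{12}{1823}$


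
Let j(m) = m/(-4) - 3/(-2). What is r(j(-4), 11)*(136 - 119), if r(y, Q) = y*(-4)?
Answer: -170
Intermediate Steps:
j(m) = 3/2 - m/4 (j(m) = m*(-¼) - 3*(-½) = -m/4 + 3/2 = 3/2 - m/4)
r(y, Q) = -4*y
r(j(-4), 11)*(136 - 119) = (-4*(3/2 - ¼*(-4)))*(136 - 119) = -4*(3/2 + 1)*17 = -4*5/2*17 = -10*17 = -170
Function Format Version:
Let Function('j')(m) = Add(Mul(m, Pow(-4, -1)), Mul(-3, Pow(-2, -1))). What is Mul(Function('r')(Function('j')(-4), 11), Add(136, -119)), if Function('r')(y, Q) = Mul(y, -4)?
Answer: -170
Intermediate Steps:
Function('j')(m) = Add(Rational(3, 2), Mul(Rational(-1, 4), m)) (Function('j')(m) = Add(Mul(m, Rational(-1, 4)), Mul(-3, Rational(-1, 2))) = Add(Mul(Rational(-1, 4), m), Rational(3, 2)) = Add(Rational(3, 2), Mul(Rational(-1, 4), m)))
Function('r')(y, Q) = Mul(-4, y)
Mul(Function('r')(Function('j')(-4), 11), Add(136, -119)) = Mul(Mul(-4, Add(Rational(3, 2), Mul(Rational(-1, 4), -4))), Add(136, -119)) = Mul(Mul(-4, Add(Rational(3, 2), 1)), 17) = Mul(Mul(-4, Rational(5, 2)), 17) = Mul(-10, 17) = -170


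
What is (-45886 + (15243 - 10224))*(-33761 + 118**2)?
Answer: 810678679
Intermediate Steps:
(-45886 + (15243 - 10224))*(-33761 + 118**2) = (-45886 + 5019)*(-33761 + 13924) = -40867*(-19837) = 810678679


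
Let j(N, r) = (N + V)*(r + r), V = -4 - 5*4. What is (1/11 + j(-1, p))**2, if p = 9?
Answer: 24492601/121 ≈ 2.0242e+5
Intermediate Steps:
V = -24 (V = -4 - 20 = -24)
j(N, r) = 2*r*(-24 + N) (j(N, r) = (N - 24)*(r + r) = (-24 + N)*(2*r) = 2*r*(-24 + N))
(1/11 + j(-1, p))**2 = (1/11 + 2*9*(-24 - 1))**2 = (1/11 + 2*9*(-25))**2 = (1/11 - 450)**2 = (-4949/11)**2 = 24492601/121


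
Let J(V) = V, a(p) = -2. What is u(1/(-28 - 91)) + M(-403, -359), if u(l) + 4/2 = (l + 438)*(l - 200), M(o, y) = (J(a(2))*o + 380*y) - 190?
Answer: -3163680687/14161 ≈ -2.2341e+5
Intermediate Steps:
M(o, y) = -190 - 2*o + 380*y (M(o, y) = (-2*o + 380*y) - 190 = -190 - 2*o + 380*y)
u(l) = -2 + (-200 + l)*(438 + l) (u(l) = -2 + (l + 438)*(l - 200) = -2 + (438 + l)*(-200 + l) = -2 + (-200 + l)*(438 + l))
u(1/(-28 - 91)) + M(-403, -359) = (-87602 + (1/(-28 - 91))**2 + 238/(-28 - 91)) + (-190 - 2*(-403) + 380*(-359)) = (-87602 + (1/(-119))**2 + 238/(-119)) + (-190 + 806 - 136420) = (-87602 + (-1/119)**2 + 238*(-1/119)) - 135804 = (-87602 + 1/14161 - 2) - 135804 = -1240560243/14161 - 135804 = -3163680687/14161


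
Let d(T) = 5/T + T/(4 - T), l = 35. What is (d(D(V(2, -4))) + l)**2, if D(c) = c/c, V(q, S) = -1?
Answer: 14641/9 ≈ 1626.8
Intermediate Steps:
D(c) = 1
(d(D(V(2, -4))) + l)**2 = ((-20 - 1*1**2 + 5*1)/(1*(-4 + 1)) + 35)**2 = (1*(-20 - 1*1 + 5)/(-3) + 35)**2 = (1*(-1/3)*(-20 - 1 + 5) + 35)**2 = (1*(-1/3)*(-16) + 35)**2 = (16/3 + 35)**2 = (121/3)**2 = 14641/9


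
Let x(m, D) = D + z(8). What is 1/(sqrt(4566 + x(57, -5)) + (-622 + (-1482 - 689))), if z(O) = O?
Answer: -931/2598760 - sqrt(4569)/7796280 ≈ -0.00036692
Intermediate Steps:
x(m, D) = 8 + D (x(m, D) = D + 8 = 8 + D)
1/(sqrt(4566 + x(57, -5)) + (-622 + (-1482 - 689))) = 1/(sqrt(4566 + (8 - 5)) + (-622 + (-1482 - 689))) = 1/(sqrt(4566 + 3) + (-622 - 2171)) = 1/(sqrt(4569) - 2793) = 1/(-2793 + sqrt(4569))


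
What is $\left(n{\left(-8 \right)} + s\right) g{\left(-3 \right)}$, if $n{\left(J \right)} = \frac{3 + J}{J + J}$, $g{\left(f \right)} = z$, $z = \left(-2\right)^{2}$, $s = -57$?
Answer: $- \frac{907}{4} \approx -226.75$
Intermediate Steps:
$z = 4$
$g{\left(f \right)} = 4$
$n{\left(J \right)} = \frac{3 + J}{2 J}$
$\left(n{\left(-8 \right)} + s\right) g{\left(-3 \right)} = \left(\frac{3 - 8}{2 \left(-8\right)} - 57\right) 4 = \left(\frac{1}{2} \left(- \frac{1}{8}\right) \left(-5\right) - 57\right) 4 = \left(\frac{5}{16} - 57\right) 4 = \left(- \frac{907}{16}\right) 4 = - \frac{907}{4}$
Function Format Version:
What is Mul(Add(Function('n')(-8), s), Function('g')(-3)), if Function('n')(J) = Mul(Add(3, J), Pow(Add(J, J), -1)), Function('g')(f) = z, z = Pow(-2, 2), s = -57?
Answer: Rational(-907, 4) ≈ -226.75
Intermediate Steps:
z = 4
Function('g')(f) = 4
Function('n')(J) = Mul(Rational(1, 2), Pow(J, -1), Add(3, J)) (Function('n')(J) = Mul(Add(3, J), Pow(Mul(2, J), -1)) = Mul(Add(3, J), Mul(Rational(1, 2), Pow(J, -1))) = Mul(Rational(1, 2), Pow(J, -1), Add(3, J)))
Mul(Add(Function('n')(-8), s), Function('g')(-3)) = Mul(Add(Mul(Rational(1, 2), Pow(-8, -1), Add(3, -8)), -57), 4) = Mul(Add(Mul(Rational(1, 2), Rational(-1, 8), -5), -57), 4) = Mul(Add(Rational(5, 16), -57), 4) = Mul(Rational(-907, 16), 4) = Rational(-907, 4)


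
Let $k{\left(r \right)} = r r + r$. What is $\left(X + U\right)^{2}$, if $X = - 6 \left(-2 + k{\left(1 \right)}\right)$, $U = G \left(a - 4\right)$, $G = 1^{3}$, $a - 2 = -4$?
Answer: $36$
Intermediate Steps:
$a = -2$ ($a = 2 - 4 = -2$)
$G = 1$
$k{\left(r \right)} = r + r^{2}$ ($k{\left(r \right)} = r^{2} + r = r + r^{2}$)
$U = -6$ ($U = 1 \left(-2 - 4\right) = 1 \left(-6\right) = -6$)
$X = 0$ ($X = - 6 \left(-2 + 1 \left(1 + 1\right)\right) = - 6 \left(-2 + 1 \cdot 2\right) = - 6 \left(-2 + 2\right) = \left(-6\right) 0 = 0$)
$\left(X + U\right)^{2} = \left(0 - 6\right)^{2} = \left(-6\right)^{2} = 36$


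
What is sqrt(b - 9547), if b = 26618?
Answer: sqrt(17071) ≈ 130.66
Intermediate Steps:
sqrt(b - 9547) = sqrt(26618 - 9547) = sqrt(17071)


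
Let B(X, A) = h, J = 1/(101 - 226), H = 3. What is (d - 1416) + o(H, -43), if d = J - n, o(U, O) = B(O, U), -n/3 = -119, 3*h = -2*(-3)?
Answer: -221376/125 ≈ -1771.0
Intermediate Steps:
h = 2 (h = (-2*(-3))/3 = (1/3)*6 = 2)
J = -1/125 (J = 1/(-125) = -1/125 ≈ -0.0080000)
n = 357 (n = -3*(-119) = 357)
B(X, A) = 2
o(U, O) = 2
d = -44626/125 (d = -1/125 - 1*357 = -1/125 - 357 = -44626/125 ≈ -357.01)
(d - 1416) + o(H, -43) = (-44626/125 - 1416) + 2 = -221626/125 + 2 = -221376/125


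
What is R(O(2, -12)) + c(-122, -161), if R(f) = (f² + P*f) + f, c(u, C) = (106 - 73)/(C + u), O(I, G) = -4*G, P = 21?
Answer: 950847/283 ≈ 3359.9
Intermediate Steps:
c(u, C) = 33/(C + u)
R(f) = f² + 22*f (R(f) = (f² + 21*f) + f = f² + 22*f)
R(O(2, -12)) + c(-122, -161) = (-4*(-12))*(22 - 4*(-12)) + 33/(-161 - 122) = 48*(22 + 48) + 33/(-283) = 48*70 + 33*(-1/283) = 3360 - 33/283 = 950847/283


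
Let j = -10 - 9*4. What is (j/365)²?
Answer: 2116/133225 ≈ 0.015883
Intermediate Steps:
j = -46 (j = -10 - 36 = -46)
(j/365)² = (-46/365)² = 2116/133225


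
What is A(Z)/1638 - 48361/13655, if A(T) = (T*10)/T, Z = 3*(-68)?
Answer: -39539384/11183445 ≈ -3.5355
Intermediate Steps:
Z = -204
A(T) = 10 (A(T) = (10*T)/T = 10)
A(Z)/1638 - 48361/13655 = 10/1638 - 48361/13655 = 10*(1/1638) - 48361*1/13655 = 5/819 - 48361/13655 = -39539384/11183445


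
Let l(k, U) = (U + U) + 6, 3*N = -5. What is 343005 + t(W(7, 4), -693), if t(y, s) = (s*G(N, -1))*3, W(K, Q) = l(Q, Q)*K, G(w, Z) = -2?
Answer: 347163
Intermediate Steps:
N = -5/3 (N = (1/3)*(-5) = -5/3 ≈ -1.6667)
l(k, U) = 6 + 2*U (l(k, U) = 2*U + 6 = 6 + 2*U)
W(K, Q) = K*(6 + 2*Q) (W(K, Q) = (6 + 2*Q)*K = K*(6 + 2*Q))
t(y, s) = -6*s (t(y, s) = (s*(-2))*3 = -2*s*3 = -6*s)
343005 + t(W(7, 4), -693) = 343005 - 6*(-693) = 343005 + 4158 = 347163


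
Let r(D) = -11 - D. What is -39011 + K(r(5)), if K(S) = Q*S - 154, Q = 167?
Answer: -41837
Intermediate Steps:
K(S) = -154 + 167*S (K(S) = 167*S - 154 = -154 + 167*S)
-39011 + K(r(5)) = -39011 + (-154 + 167*(-11 - 1*5)) = -39011 + (-154 + 167*(-11 - 5)) = -39011 + (-154 + 167*(-16)) = -39011 + (-154 - 2672) = -39011 - 2826 = -41837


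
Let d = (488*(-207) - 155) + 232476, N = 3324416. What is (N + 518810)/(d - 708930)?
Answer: -3843226/577625 ≈ -6.6535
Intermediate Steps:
d = 131305 (d = (-101016 - 155) + 232476 = -101171 + 232476 = 131305)
(N + 518810)/(d - 708930) = (3324416 + 518810)/(131305 - 708930) = 3843226/(-577625) = 3843226*(-1/577625) = -3843226/577625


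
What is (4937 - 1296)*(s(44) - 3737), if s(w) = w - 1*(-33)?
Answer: -13326060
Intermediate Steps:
s(w) = 33 + w (s(w) = w + 33 = 33 + w)
(4937 - 1296)*(s(44) - 3737) = (4937 - 1296)*((33 + 44) - 3737) = 3641*(77 - 3737) = 3641*(-3660) = -13326060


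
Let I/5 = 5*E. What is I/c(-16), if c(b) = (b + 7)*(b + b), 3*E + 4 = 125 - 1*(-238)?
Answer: 8975/864 ≈ 10.388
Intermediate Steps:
E = 359/3 (E = -4/3 + (125 - 1*(-238))/3 = -4/3 + (125 + 238)/3 = -4/3 + (1/3)*363 = -4/3 + 121 = 359/3 ≈ 119.67)
c(b) = 2*b*(7 + b) (c(b) = (7 + b)*(2*b) = 2*b*(7 + b))
I = 8975/3 (I = 5*(5*(359/3)) = 5*(1795/3) = 8975/3 ≈ 2991.7)
I/c(-16) = 8975/(3*((2*(-16)*(7 - 16)))) = 8975/(3*((2*(-16)*(-9)))) = (8975/3)/288 = (8975/3)*(1/288) = 8975/864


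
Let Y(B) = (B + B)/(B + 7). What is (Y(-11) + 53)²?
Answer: 13689/4 ≈ 3422.3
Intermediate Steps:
Y(B) = 2*B/(7 + B) (Y(B) = (2*B)/(7 + B) = 2*B/(7 + B))
(Y(-11) + 53)² = (2*(-11)/(7 - 11) + 53)² = (2*(-11)/(-4) + 53)² = (2*(-11)*(-¼) + 53)² = (11/2 + 53)² = (117/2)² = 13689/4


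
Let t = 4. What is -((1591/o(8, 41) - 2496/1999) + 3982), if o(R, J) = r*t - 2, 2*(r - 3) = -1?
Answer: -66840585/15992 ≈ -4179.6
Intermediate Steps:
r = 5/2 (r = 3 + (1/2)*(-1) = 3 - 1/2 = 5/2 ≈ 2.5000)
o(R, J) = 8 (o(R, J) = (5/2)*4 - 2 = 10 - 2 = 8)
-((1591/o(8, 41) - 2496/1999) + 3982) = -((1591/8 - 2496/1999) + 3982) = -(3160441/15992 + 3982) = -1*66840585/15992 = -66840585/15992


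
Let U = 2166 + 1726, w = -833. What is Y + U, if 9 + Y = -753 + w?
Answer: 2297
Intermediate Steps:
U = 3892
Y = -1595 (Y = -9 + (-753 - 833) = -9 - 1586 = -1595)
Y + U = -1595 + 3892 = 2297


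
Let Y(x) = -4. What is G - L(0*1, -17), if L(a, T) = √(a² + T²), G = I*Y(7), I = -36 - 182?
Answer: 855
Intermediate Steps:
I = -218
G = 872 (G = -218*(-4) = 872)
L(a, T) = √(T² + a²)
G - L(0*1, -17) = 872 - √((-17)² + (0*1)²) = 872 - √(289 + 0²) = 872 - √(289 + 0) = 872 - √289 = 872 - 1*17 = 872 - 17 = 855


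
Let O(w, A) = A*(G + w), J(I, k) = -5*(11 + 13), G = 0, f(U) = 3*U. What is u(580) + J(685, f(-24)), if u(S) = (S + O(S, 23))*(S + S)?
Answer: 16147080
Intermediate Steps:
J(I, k) = -120 (J(I, k) = -5*24 = -120)
O(w, A) = A*w (O(w, A) = A*(0 + w) = A*w)
u(S) = 48*S² (u(S) = (S + 23*S)*(S + S) = (24*S)*(2*S) = 48*S²)
u(580) + J(685, f(-24)) = 48*580² - 120 = 48*336400 - 120 = 16147200 - 120 = 16147080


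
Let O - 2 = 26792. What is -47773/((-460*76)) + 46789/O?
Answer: 1457886601/468359120 ≈ 3.1128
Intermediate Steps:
O = 26794 (O = 2 + 26792 = 26794)
-47773/((-460*76)) + 46789/O = -47773/((-460*76)) + 46789/26794 = -47773/(-34960) + 46789*(1/26794) = -47773*(-1/34960) + 46789/26794 = 47773/34960 + 46789/26794 = 1457886601/468359120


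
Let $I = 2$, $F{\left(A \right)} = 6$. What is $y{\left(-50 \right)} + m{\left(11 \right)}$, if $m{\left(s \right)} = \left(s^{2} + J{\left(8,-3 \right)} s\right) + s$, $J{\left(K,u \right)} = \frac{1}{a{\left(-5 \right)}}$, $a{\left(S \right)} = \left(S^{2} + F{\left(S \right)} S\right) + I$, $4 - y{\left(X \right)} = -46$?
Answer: $\frac{535}{3} \approx 178.33$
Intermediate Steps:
$y{\left(X \right)} = 50$ ($y{\left(X \right)} = 4 - -46 = 4 + 46 = 50$)
$a{\left(S \right)} = 2 + S^{2} + 6 S$ ($a{\left(S \right)} = \left(S^{2} + 6 S\right) + 2 = 2 + S^{2} + 6 S$)
$J{\left(K,u \right)} = - \frac{1}{3}$ ($J{\left(K,u \right)} = \frac{1}{2 + \left(-5\right)^{2} + 6 \left(-5\right)} = \frac{1}{2 + 25 - 30} = \frac{1}{-3} = - \frac{1}{3}$)
$m{\left(s \right)} = s^{2} + \frac{2 s}{3}$ ($m{\left(s \right)} = \left(s^{2} - \frac{s}{3}\right) + s = s^{2} + \frac{2 s}{3}$)
$y{\left(-50 \right)} + m{\left(11 \right)} = 50 + \frac{1}{3} \cdot 11 \left(2 + 3 \cdot 11\right) = 50 + \frac{1}{3} \cdot 11 \left(2 + 33\right) = 50 + \frac{1}{3} \cdot 11 \cdot 35 = 50 + \frac{385}{3} = \frac{535}{3}$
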